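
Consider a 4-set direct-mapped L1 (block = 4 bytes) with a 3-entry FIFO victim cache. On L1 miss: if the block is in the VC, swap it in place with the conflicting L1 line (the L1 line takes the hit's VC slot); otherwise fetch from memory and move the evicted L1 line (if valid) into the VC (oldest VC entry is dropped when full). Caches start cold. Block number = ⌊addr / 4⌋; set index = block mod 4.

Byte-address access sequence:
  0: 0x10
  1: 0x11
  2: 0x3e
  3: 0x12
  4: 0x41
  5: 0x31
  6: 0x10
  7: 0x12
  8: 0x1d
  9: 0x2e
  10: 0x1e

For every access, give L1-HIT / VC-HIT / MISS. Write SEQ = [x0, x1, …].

SEQ = [MISS, L1-HIT, MISS, L1-HIT, MISS, MISS, VC-HIT, L1-HIT, MISS, MISS, VC-HIT]

  [0] addr=0x10 blk=4 s=0: MISS | VC []
  [1] addr=0x11 blk=4 s=0: L1-HIT | VC []
  [2] addr=0x3e blk=15 s=3: MISS | VC []
  [3] addr=0x12 blk=4 s=0: L1-HIT | VC []
  [4] addr=0x41 blk=16 s=0: MISS | VC [4]
  [5] addr=0x31 blk=12 s=0: MISS | VC [4, 16]
  [6] addr=0x10 blk=4 s=0: VC-HIT | VC [12, 16]
  [7] addr=0x12 blk=4 s=0: L1-HIT | VC [12, 16]
  [8] addr=0x1d blk=7 s=3: MISS | VC [12, 16, 15]
  [9] addr=0x2e blk=11 s=3: MISS | VC [16, 15, 7]
  [10] addr=0x1e blk=7 s=3: VC-HIT | VC [16, 15, 11]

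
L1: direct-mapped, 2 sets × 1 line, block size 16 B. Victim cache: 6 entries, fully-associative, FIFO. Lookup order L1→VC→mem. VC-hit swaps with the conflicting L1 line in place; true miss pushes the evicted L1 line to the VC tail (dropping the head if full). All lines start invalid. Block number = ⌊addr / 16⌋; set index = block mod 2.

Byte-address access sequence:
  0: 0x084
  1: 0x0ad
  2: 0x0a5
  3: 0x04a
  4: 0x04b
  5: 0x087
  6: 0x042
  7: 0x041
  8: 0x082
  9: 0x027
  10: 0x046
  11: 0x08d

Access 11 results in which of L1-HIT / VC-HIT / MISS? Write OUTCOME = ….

  [0] addr=0x84 blk=8 s=0: MISS | VC []
  [1] addr=0xad blk=10 s=0: MISS | VC [8]
  [2] addr=0xa5 blk=10 s=0: L1-HIT | VC [8]
  [3] addr=0x4a blk=4 s=0: MISS | VC [8, 10]
  [4] addr=0x4b blk=4 s=0: L1-HIT | VC [8, 10]
  [5] addr=0x87 blk=8 s=0: VC-HIT | VC [4, 10]
  [6] addr=0x42 blk=4 s=0: VC-HIT | VC [8, 10]
  [7] addr=0x41 blk=4 s=0: L1-HIT | VC [8, 10]
  [8] addr=0x82 blk=8 s=0: VC-HIT | VC [4, 10]
  [9] addr=0x27 blk=2 s=0: MISS | VC [4, 10, 8]
  [10] addr=0x46 blk=4 s=0: VC-HIT | VC [2, 10, 8]
  [11] addr=0x8d blk=8 s=0: VC-HIT | VC [2, 10, 4]

OUTCOME = VC-HIT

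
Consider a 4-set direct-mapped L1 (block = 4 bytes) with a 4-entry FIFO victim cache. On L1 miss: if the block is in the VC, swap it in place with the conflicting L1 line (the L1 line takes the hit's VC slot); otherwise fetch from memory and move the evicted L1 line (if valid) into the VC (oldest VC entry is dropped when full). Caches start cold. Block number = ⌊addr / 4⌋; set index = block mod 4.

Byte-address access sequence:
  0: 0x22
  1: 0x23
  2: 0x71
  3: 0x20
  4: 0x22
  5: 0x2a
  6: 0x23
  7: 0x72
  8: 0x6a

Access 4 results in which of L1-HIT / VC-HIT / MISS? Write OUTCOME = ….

#0 0x22→b8/s0 MISS; vc=[]
#1 0x23→b8/s0 L1-HIT; vc=[]
#2 0x71→b28/s0 MISS; vc=[8]
#3 0x20→b8/s0 VC-HIT; vc=[28]
#4 0x22→b8/s0 L1-HIT; vc=[28]
#5 0x2a→b10/s2 MISS; vc=[28]
#6 0x23→b8/s0 L1-HIT; vc=[28]
#7 0x72→b28/s0 VC-HIT; vc=[8]
#8 0x6a→b26/s2 MISS; vc=[8,10]

OUTCOME = L1-HIT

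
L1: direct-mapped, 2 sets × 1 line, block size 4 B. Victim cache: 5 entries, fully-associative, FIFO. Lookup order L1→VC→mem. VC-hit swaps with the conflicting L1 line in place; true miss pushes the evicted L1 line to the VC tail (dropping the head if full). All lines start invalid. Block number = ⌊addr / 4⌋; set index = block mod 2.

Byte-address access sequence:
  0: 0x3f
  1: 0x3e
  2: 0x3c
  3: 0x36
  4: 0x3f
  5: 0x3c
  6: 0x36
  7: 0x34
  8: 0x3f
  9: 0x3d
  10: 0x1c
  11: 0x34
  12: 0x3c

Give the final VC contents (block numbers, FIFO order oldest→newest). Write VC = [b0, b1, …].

VC = [7, 13]

0: 0x3f (blk 15, set 1) → MISS  vc=[]
1: 0x3e (blk 15, set 1) → L1-HIT  vc=[]
2: 0x3c (blk 15, set 1) → L1-HIT  vc=[]
3: 0x36 (blk 13, set 1) → MISS  vc=[15]
4: 0x3f (blk 15, set 1) → VC-HIT  vc=[13]
5: 0x3c (blk 15, set 1) → L1-HIT  vc=[13]
6: 0x36 (blk 13, set 1) → VC-HIT  vc=[15]
7: 0x34 (blk 13, set 1) → L1-HIT  vc=[15]
8: 0x3f (blk 15, set 1) → VC-HIT  vc=[13]
9: 0x3d (blk 15, set 1) → L1-HIT  vc=[13]
10: 0x1c (blk 7, set 1) → MISS  vc=[13, 15]
11: 0x34 (blk 13, set 1) → VC-HIT  vc=[7, 15]
12: 0x3c (blk 15, set 1) → VC-HIT  vc=[7, 13]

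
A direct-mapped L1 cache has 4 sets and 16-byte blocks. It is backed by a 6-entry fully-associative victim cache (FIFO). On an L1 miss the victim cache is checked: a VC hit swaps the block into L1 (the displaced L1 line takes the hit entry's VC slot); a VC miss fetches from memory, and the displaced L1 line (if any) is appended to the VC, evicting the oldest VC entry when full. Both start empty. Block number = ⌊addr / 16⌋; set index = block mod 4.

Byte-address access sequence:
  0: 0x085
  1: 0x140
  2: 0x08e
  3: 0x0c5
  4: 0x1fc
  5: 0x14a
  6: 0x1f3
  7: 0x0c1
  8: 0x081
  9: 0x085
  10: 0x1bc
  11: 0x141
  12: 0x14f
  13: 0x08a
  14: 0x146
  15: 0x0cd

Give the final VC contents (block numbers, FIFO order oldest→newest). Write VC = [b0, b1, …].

0: 0x85 (blk 8, set 0) → MISS  vc=[]
1: 0x140 (blk 20, set 0) → MISS  vc=[8]
2: 0x8e (blk 8, set 0) → VC-HIT  vc=[20]
3: 0xc5 (blk 12, set 0) → MISS  vc=[20, 8]
4: 0x1fc (blk 31, set 3) → MISS  vc=[20, 8]
5: 0x14a (blk 20, set 0) → VC-HIT  vc=[12, 8]
6: 0x1f3 (blk 31, set 3) → L1-HIT  vc=[12, 8]
7: 0xc1 (blk 12, set 0) → VC-HIT  vc=[20, 8]
8: 0x81 (blk 8, set 0) → VC-HIT  vc=[20, 12]
9: 0x85 (blk 8, set 0) → L1-HIT  vc=[20, 12]
10: 0x1bc (blk 27, set 3) → MISS  vc=[20, 12, 31]
11: 0x141 (blk 20, set 0) → VC-HIT  vc=[8, 12, 31]
12: 0x14f (blk 20, set 0) → L1-HIT  vc=[8, 12, 31]
13: 0x8a (blk 8, set 0) → VC-HIT  vc=[20, 12, 31]
14: 0x146 (blk 20, set 0) → VC-HIT  vc=[8, 12, 31]
15: 0xcd (blk 12, set 0) → VC-HIT  vc=[8, 20, 31]

VC = [8, 20, 31]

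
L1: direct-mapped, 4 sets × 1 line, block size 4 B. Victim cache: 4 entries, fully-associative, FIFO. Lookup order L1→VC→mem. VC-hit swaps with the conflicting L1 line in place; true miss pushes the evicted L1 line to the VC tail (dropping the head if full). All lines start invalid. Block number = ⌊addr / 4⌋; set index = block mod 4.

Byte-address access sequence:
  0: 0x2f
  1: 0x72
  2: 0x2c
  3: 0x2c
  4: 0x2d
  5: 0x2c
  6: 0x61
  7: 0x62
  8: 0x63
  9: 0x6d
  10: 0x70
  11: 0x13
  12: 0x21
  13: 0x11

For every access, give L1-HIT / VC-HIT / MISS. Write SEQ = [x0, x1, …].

SEQ = [MISS, MISS, L1-HIT, L1-HIT, L1-HIT, L1-HIT, MISS, L1-HIT, L1-HIT, MISS, VC-HIT, MISS, MISS, VC-HIT]

0: 0x2f (blk 11, set 3) → MISS  vc=[]
1: 0x72 (blk 28, set 0) → MISS  vc=[]
2: 0x2c (blk 11, set 3) → L1-HIT  vc=[]
3: 0x2c (blk 11, set 3) → L1-HIT  vc=[]
4: 0x2d (blk 11, set 3) → L1-HIT  vc=[]
5: 0x2c (blk 11, set 3) → L1-HIT  vc=[]
6: 0x61 (blk 24, set 0) → MISS  vc=[28]
7: 0x62 (blk 24, set 0) → L1-HIT  vc=[28]
8: 0x63 (blk 24, set 0) → L1-HIT  vc=[28]
9: 0x6d (blk 27, set 3) → MISS  vc=[28, 11]
10: 0x70 (blk 28, set 0) → VC-HIT  vc=[24, 11]
11: 0x13 (blk 4, set 0) → MISS  vc=[24, 11, 28]
12: 0x21 (blk 8, set 0) → MISS  vc=[24, 11, 28, 4]
13: 0x11 (blk 4, set 0) → VC-HIT  vc=[24, 11, 28, 8]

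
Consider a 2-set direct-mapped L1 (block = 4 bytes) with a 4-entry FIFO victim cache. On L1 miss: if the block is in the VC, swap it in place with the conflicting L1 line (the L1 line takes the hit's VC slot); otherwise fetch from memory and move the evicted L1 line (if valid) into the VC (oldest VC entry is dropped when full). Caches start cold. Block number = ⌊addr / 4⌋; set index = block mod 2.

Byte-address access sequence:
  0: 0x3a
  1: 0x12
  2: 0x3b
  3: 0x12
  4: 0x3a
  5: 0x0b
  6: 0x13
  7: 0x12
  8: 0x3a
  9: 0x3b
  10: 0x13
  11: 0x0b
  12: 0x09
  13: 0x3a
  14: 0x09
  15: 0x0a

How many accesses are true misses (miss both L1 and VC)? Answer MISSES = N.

MISSES = 3

  [0] addr=0x3a blk=14 s=0: MISS | VC []
  [1] addr=0x12 blk=4 s=0: MISS | VC [14]
  [2] addr=0x3b blk=14 s=0: VC-HIT | VC [4]
  [3] addr=0x12 blk=4 s=0: VC-HIT | VC [14]
  [4] addr=0x3a blk=14 s=0: VC-HIT | VC [4]
  [5] addr=0xb blk=2 s=0: MISS | VC [4, 14]
  [6] addr=0x13 blk=4 s=0: VC-HIT | VC [2, 14]
  [7] addr=0x12 blk=4 s=0: L1-HIT | VC [2, 14]
  [8] addr=0x3a blk=14 s=0: VC-HIT | VC [2, 4]
  [9] addr=0x3b blk=14 s=0: L1-HIT | VC [2, 4]
  [10] addr=0x13 blk=4 s=0: VC-HIT | VC [2, 14]
  [11] addr=0xb blk=2 s=0: VC-HIT | VC [4, 14]
  [12] addr=0x9 blk=2 s=0: L1-HIT | VC [4, 14]
  [13] addr=0x3a blk=14 s=0: VC-HIT | VC [4, 2]
  [14] addr=0x9 blk=2 s=0: VC-HIT | VC [4, 14]
  [15] addr=0xa blk=2 s=0: L1-HIT | VC [4, 14]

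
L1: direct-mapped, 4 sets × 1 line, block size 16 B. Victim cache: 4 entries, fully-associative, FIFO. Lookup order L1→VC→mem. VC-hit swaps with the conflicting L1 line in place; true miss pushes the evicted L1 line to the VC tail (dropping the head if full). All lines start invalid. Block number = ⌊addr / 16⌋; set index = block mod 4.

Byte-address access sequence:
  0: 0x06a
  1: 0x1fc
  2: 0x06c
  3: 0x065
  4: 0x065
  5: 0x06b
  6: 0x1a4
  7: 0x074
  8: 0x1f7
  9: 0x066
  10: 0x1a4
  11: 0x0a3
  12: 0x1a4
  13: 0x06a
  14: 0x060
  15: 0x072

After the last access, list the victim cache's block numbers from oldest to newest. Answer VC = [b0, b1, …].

  [0] addr=0x6a blk=6 s=2: MISS | VC []
  [1] addr=0x1fc blk=31 s=3: MISS | VC []
  [2] addr=0x6c blk=6 s=2: L1-HIT | VC []
  [3] addr=0x65 blk=6 s=2: L1-HIT | VC []
  [4] addr=0x65 blk=6 s=2: L1-HIT | VC []
  [5] addr=0x6b blk=6 s=2: L1-HIT | VC []
  [6] addr=0x1a4 blk=26 s=2: MISS | VC [6]
  [7] addr=0x74 blk=7 s=3: MISS | VC [6, 31]
  [8] addr=0x1f7 blk=31 s=3: VC-HIT | VC [6, 7]
  [9] addr=0x66 blk=6 s=2: VC-HIT | VC [26, 7]
  [10] addr=0x1a4 blk=26 s=2: VC-HIT | VC [6, 7]
  [11] addr=0xa3 blk=10 s=2: MISS | VC [6, 7, 26]
  [12] addr=0x1a4 blk=26 s=2: VC-HIT | VC [6, 7, 10]
  [13] addr=0x6a blk=6 s=2: VC-HIT | VC [26, 7, 10]
  [14] addr=0x60 blk=6 s=2: L1-HIT | VC [26, 7, 10]
  [15] addr=0x72 blk=7 s=3: VC-HIT | VC [26, 31, 10]

VC = [26, 31, 10]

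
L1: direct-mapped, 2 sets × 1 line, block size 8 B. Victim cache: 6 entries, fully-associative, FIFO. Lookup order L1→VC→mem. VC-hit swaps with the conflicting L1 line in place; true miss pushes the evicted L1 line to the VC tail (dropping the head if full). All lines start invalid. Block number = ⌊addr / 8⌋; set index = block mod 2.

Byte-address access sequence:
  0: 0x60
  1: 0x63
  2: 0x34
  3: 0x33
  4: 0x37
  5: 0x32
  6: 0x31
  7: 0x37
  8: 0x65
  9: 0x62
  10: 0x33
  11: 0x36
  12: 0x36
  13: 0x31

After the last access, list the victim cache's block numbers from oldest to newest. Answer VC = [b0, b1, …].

VC = [12]

0: 0x60 (blk 12, set 0) → MISS  vc=[]
1: 0x63 (blk 12, set 0) → L1-HIT  vc=[]
2: 0x34 (blk 6, set 0) → MISS  vc=[12]
3: 0x33 (blk 6, set 0) → L1-HIT  vc=[12]
4: 0x37 (blk 6, set 0) → L1-HIT  vc=[12]
5: 0x32 (blk 6, set 0) → L1-HIT  vc=[12]
6: 0x31 (blk 6, set 0) → L1-HIT  vc=[12]
7: 0x37 (blk 6, set 0) → L1-HIT  vc=[12]
8: 0x65 (blk 12, set 0) → VC-HIT  vc=[6]
9: 0x62 (blk 12, set 0) → L1-HIT  vc=[6]
10: 0x33 (blk 6, set 0) → VC-HIT  vc=[12]
11: 0x36 (blk 6, set 0) → L1-HIT  vc=[12]
12: 0x36 (blk 6, set 0) → L1-HIT  vc=[12]
13: 0x31 (blk 6, set 0) → L1-HIT  vc=[12]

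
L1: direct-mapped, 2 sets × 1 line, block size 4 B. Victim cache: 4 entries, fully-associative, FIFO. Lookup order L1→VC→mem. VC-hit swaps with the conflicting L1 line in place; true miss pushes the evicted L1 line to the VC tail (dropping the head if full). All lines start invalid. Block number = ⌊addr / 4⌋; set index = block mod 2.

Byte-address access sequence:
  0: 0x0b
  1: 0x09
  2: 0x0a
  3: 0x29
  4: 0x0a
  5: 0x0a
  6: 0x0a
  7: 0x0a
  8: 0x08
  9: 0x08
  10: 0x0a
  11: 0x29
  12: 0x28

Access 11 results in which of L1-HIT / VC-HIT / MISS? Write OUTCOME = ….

#0 0xb→b2/s0 MISS; vc=[]
#1 0x9→b2/s0 L1-HIT; vc=[]
#2 0xa→b2/s0 L1-HIT; vc=[]
#3 0x29→b10/s0 MISS; vc=[2]
#4 0xa→b2/s0 VC-HIT; vc=[10]
#5 0xa→b2/s0 L1-HIT; vc=[10]
#6 0xa→b2/s0 L1-HIT; vc=[10]
#7 0xa→b2/s0 L1-HIT; vc=[10]
#8 0x8→b2/s0 L1-HIT; vc=[10]
#9 0x8→b2/s0 L1-HIT; vc=[10]
#10 0xa→b2/s0 L1-HIT; vc=[10]
#11 0x29→b10/s0 VC-HIT; vc=[2]
#12 0x28→b10/s0 L1-HIT; vc=[2]

OUTCOME = VC-HIT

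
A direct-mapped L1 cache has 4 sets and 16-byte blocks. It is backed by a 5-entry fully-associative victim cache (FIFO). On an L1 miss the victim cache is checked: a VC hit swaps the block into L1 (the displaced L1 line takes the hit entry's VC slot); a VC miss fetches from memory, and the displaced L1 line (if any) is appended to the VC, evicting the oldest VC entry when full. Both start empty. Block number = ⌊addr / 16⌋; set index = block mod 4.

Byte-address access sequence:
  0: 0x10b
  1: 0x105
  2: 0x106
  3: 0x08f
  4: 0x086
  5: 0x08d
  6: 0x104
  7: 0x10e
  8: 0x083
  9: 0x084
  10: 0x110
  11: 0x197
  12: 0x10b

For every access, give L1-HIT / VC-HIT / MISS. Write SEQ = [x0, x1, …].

#0 0x10b→b16/s0 MISS; vc=[]
#1 0x105→b16/s0 L1-HIT; vc=[]
#2 0x106→b16/s0 L1-HIT; vc=[]
#3 0x8f→b8/s0 MISS; vc=[16]
#4 0x86→b8/s0 L1-HIT; vc=[16]
#5 0x8d→b8/s0 L1-HIT; vc=[16]
#6 0x104→b16/s0 VC-HIT; vc=[8]
#7 0x10e→b16/s0 L1-HIT; vc=[8]
#8 0x83→b8/s0 VC-HIT; vc=[16]
#9 0x84→b8/s0 L1-HIT; vc=[16]
#10 0x110→b17/s1 MISS; vc=[16]
#11 0x197→b25/s1 MISS; vc=[16,17]
#12 0x10b→b16/s0 VC-HIT; vc=[8,17]

SEQ = [MISS, L1-HIT, L1-HIT, MISS, L1-HIT, L1-HIT, VC-HIT, L1-HIT, VC-HIT, L1-HIT, MISS, MISS, VC-HIT]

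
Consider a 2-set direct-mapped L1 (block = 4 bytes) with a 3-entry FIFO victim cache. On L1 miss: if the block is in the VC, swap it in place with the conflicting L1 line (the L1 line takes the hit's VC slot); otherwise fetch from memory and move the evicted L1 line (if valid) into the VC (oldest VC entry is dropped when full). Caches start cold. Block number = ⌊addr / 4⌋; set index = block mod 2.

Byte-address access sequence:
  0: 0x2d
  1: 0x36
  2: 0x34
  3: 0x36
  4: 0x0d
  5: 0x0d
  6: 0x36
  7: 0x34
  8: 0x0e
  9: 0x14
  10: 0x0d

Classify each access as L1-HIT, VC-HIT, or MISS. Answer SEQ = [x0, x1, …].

SEQ = [MISS, MISS, L1-HIT, L1-HIT, MISS, L1-HIT, VC-HIT, L1-HIT, VC-HIT, MISS, VC-HIT]

0: 0x2d (blk 11, set 1) → MISS  vc=[]
1: 0x36 (blk 13, set 1) → MISS  vc=[11]
2: 0x34 (blk 13, set 1) → L1-HIT  vc=[11]
3: 0x36 (blk 13, set 1) → L1-HIT  vc=[11]
4: 0xd (blk 3, set 1) → MISS  vc=[11, 13]
5: 0xd (blk 3, set 1) → L1-HIT  vc=[11, 13]
6: 0x36 (blk 13, set 1) → VC-HIT  vc=[11, 3]
7: 0x34 (blk 13, set 1) → L1-HIT  vc=[11, 3]
8: 0xe (blk 3, set 1) → VC-HIT  vc=[11, 13]
9: 0x14 (blk 5, set 1) → MISS  vc=[11, 13, 3]
10: 0xd (blk 3, set 1) → VC-HIT  vc=[11, 13, 5]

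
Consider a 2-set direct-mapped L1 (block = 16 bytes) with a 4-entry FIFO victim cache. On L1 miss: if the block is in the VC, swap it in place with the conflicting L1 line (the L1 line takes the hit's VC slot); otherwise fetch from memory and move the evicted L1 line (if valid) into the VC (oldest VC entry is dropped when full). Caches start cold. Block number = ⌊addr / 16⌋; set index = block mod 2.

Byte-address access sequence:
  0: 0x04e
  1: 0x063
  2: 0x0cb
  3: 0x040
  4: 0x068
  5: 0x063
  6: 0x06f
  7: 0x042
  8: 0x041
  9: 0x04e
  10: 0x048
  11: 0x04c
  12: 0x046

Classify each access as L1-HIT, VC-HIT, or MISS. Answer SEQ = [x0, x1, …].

SEQ = [MISS, MISS, MISS, VC-HIT, VC-HIT, L1-HIT, L1-HIT, VC-HIT, L1-HIT, L1-HIT, L1-HIT, L1-HIT, L1-HIT]

  [0] addr=0x4e blk=4 s=0: MISS | VC []
  [1] addr=0x63 blk=6 s=0: MISS | VC [4]
  [2] addr=0xcb blk=12 s=0: MISS | VC [4, 6]
  [3] addr=0x40 blk=4 s=0: VC-HIT | VC [12, 6]
  [4] addr=0x68 blk=6 s=0: VC-HIT | VC [12, 4]
  [5] addr=0x63 blk=6 s=0: L1-HIT | VC [12, 4]
  [6] addr=0x6f blk=6 s=0: L1-HIT | VC [12, 4]
  [7] addr=0x42 blk=4 s=0: VC-HIT | VC [12, 6]
  [8] addr=0x41 blk=4 s=0: L1-HIT | VC [12, 6]
  [9] addr=0x4e blk=4 s=0: L1-HIT | VC [12, 6]
  [10] addr=0x48 blk=4 s=0: L1-HIT | VC [12, 6]
  [11] addr=0x4c blk=4 s=0: L1-HIT | VC [12, 6]
  [12] addr=0x46 blk=4 s=0: L1-HIT | VC [12, 6]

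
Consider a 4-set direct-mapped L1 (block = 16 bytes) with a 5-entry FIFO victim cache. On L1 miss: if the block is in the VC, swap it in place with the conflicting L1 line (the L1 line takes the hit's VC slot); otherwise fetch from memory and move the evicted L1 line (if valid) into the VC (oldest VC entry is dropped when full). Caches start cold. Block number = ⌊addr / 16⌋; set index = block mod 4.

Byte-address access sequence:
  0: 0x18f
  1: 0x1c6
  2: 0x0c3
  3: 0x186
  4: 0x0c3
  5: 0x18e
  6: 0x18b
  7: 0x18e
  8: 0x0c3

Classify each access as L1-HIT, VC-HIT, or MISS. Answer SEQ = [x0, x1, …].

SEQ = [MISS, MISS, MISS, VC-HIT, VC-HIT, VC-HIT, L1-HIT, L1-HIT, VC-HIT]

#0 0x18f→b24/s0 MISS; vc=[]
#1 0x1c6→b28/s0 MISS; vc=[24]
#2 0xc3→b12/s0 MISS; vc=[24,28]
#3 0x186→b24/s0 VC-HIT; vc=[12,28]
#4 0xc3→b12/s0 VC-HIT; vc=[24,28]
#5 0x18e→b24/s0 VC-HIT; vc=[12,28]
#6 0x18b→b24/s0 L1-HIT; vc=[12,28]
#7 0x18e→b24/s0 L1-HIT; vc=[12,28]
#8 0xc3→b12/s0 VC-HIT; vc=[24,28]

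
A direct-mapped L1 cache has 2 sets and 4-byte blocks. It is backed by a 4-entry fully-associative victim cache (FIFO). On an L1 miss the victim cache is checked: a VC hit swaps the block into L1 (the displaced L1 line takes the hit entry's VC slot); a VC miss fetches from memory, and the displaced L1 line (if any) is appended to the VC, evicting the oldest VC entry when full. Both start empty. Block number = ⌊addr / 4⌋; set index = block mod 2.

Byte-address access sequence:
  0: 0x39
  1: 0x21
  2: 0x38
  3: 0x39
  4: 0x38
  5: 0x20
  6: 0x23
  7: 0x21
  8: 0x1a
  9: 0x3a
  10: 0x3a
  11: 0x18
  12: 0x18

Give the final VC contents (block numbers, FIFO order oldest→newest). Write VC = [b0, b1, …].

VC = [14, 8]

0: 0x39 (blk 14, set 0) → MISS  vc=[]
1: 0x21 (blk 8, set 0) → MISS  vc=[14]
2: 0x38 (blk 14, set 0) → VC-HIT  vc=[8]
3: 0x39 (blk 14, set 0) → L1-HIT  vc=[8]
4: 0x38 (blk 14, set 0) → L1-HIT  vc=[8]
5: 0x20 (blk 8, set 0) → VC-HIT  vc=[14]
6: 0x23 (blk 8, set 0) → L1-HIT  vc=[14]
7: 0x21 (blk 8, set 0) → L1-HIT  vc=[14]
8: 0x1a (blk 6, set 0) → MISS  vc=[14, 8]
9: 0x3a (blk 14, set 0) → VC-HIT  vc=[6, 8]
10: 0x3a (blk 14, set 0) → L1-HIT  vc=[6, 8]
11: 0x18 (blk 6, set 0) → VC-HIT  vc=[14, 8]
12: 0x18 (blk 6, set 0) → L1-HIT  vc=[14, 8]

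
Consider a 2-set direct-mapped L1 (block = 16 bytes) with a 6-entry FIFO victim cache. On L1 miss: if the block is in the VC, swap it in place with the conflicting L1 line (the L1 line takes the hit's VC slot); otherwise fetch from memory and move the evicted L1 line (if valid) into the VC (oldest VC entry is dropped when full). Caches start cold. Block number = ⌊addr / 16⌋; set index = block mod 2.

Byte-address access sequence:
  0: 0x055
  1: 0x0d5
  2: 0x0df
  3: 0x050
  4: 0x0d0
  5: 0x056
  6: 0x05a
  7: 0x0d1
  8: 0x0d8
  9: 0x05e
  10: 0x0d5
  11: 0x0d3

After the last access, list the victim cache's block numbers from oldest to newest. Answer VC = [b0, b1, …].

VC = [5]

0: 0x55 (blk 5, set 1) → MISS  vc=[]
1: 0xd5 (blk 13, set 1) → MISS  vc=[5]
2: 0xdf (blk 13, set 1) → L1-HIT  vc=[5]
3: 0x50 (blk 5, set 1) → VC-HIT  vc=[13]
4: 0xd0 (blk 13, set 1) → VC-HIT  vc=[5]
5: 0x56 (blk 5, set 1) → VC-HIT  vc=[13]
6: 0x5a (blk 5, set 1) → L1-HIT  vc=[13]
7: 0xd1 (blk 13, set 1) → VC-HIT  vc=[5]
8: 0xd8 (blk 13, set 1) → L1-HIT  vc=[5]
9: 0x5e (blk 5, set 1) → VC-HIT  vc=[13]
10: 0xd5 (blk 13, set 1) → VC-HIT  vc=[5]
11: 0xd3 (blk 13, set 1) → L1-HIT  vc=[5]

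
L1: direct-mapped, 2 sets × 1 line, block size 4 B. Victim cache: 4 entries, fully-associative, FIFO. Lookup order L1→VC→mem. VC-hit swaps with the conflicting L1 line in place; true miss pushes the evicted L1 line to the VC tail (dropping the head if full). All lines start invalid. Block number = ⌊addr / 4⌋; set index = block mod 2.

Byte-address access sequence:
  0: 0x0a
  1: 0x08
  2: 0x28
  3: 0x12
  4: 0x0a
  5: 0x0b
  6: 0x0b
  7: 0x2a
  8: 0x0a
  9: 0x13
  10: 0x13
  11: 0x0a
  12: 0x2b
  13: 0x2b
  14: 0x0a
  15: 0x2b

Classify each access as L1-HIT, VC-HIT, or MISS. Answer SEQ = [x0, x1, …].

SEQ = [MISS, L1-HIT, MISS, MISS, VC-HIT, L1-HIT, L1-HIT, VC-HIT, VC-HIT, VC-HIT, L1-HIT, VC-HIT, VC-HIT, L1-HIT, VC-HIT, VC-HIT]

0: 0xa (blk 2, set 0) → MISS  vc=[]
1: 0x8 (blk 2, set 0) → L1-HIT  vc=[]
2: 0x28 (blk 10, set 0) → MISS  vc=[2]
3: 0x12 (blk 4, set 0) → MISS  vc=[2, 10]
4: 0xa (blk 2, set 0) → VC-HIT  vc=[4, 10]
5: 0xb (blk 2, set 0) → L1-HIT  vc=[4, 10]
6: 0xb (blk 2, set 0) → L1-HIT  vc=[4, 10]
7: 0x2a (blk 10, set 0) → VC-HIT  vc=[4, 2]
8: 0xa (blk 2, set 0) → VC-HIT  vc=[4, 10]
9: 0x13 (blk 4, set 0) → VC-HIT  vc=[2, 10]
10: 0x13 (blk 4, set 0) → L1-HIT  vc=[2, 10]
11: 0xa (blk 2, set 0) → VC-HIT  vc=[4, 10]
12: 0x2b (blk 10, set 0) → VC-HIT  vc=[4, 2]
13: 0x2b (blk 10, set 0) → L1-HIT  vc=[4, 2]
14: 0xa (blk 2, set 0) → VC-HIT  vc=[4, 10]
15: 0x2b (blk 10, set 0) → VC-HIT  vc=[4, 2]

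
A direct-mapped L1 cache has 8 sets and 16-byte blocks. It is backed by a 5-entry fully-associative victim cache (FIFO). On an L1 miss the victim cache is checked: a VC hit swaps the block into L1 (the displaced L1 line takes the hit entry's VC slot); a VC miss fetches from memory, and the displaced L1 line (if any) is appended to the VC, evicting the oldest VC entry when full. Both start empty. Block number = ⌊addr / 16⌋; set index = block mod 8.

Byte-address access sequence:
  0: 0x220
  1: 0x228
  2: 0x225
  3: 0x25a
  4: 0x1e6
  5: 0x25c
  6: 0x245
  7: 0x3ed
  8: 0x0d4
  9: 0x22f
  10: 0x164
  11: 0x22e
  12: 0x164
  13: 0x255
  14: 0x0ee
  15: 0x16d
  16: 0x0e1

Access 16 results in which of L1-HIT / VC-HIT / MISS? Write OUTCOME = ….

#0 0x220→b34/s2 MISS; vc=[]
#1 0x228→b34/s2 L1-HIT; vc=[]
#2 0x225→b34/s2 L1-HIT; vc=[]
#3 0x25a→b37/s5 MISS; vc=[]
#4 0x1e6→b30/s6 MISS; vc=[]
#5 0x25c→b37/s5 L1-HIT; vc=[]
#6 0x245→b36/s4 MISS; vc=[]
#7 0x3ed→b62/s6 MISS; vc=[30]
#8 0xd4→b13/s5 MISS; vc=[30,37]
#9 0x22f→b34/s2 L1-HIT; vc=[30,37]
#10 0x164→b22/s6 MISS; vc=[30,37,62]
#11 0x22e→b34/s2 L1-HIT; vc=[30,37,62]
#12 0x164→b22/s6 L1-HIT; vc=[30,37,62]
#13 0x255→b37/s5 VC-HIT; vc=[30,13,62]
#14 0xee→b14/s6 MISS; vc=[30,13,62,22]
#15 0x16d→b22/s6 VC-HIT; vc=[30,13,62,14]
#16 0xe1→b14/s6 VC-HIT; vc=[30,13,62,22]

OUTCOME = VC-HIT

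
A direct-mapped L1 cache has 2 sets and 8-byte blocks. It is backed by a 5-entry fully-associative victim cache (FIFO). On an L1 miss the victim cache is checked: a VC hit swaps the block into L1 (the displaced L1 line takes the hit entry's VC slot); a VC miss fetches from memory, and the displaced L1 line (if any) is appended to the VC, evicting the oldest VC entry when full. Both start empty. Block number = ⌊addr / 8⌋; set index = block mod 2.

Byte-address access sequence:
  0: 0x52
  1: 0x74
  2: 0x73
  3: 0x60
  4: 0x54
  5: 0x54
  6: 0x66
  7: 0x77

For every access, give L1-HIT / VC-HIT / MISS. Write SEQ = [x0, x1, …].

SEQ = [MISS, MISS, L1-HIT, MISS, VC-HIT, L1-HIT, VC-HIT, VC-HIT]

  [0] addr=0x52 blk=10 s=0: MISS | VC []
  [1] addr=0x74 blk=14 s=0: MISS | VC [10]
  [2] addr=0x73 blk=14 s=0: L1-HIT | VC [10]
  [3] addr=0x60 blk=12 s=0: MISS | VC [10, 14]
  [4] addr=0x54 blk=10 s=0: VC-HIT | VC [12, 14]
  [5] addr=0x54 blk=10 s=0: L1-HIT | VC [12, 14]
  [6] addr=0x66 blk=12 s=0: VC-HIT | VC [10, 14]
  [7] addr=0x77 blk=14 s=0: VC-HIT | VC [10, 12]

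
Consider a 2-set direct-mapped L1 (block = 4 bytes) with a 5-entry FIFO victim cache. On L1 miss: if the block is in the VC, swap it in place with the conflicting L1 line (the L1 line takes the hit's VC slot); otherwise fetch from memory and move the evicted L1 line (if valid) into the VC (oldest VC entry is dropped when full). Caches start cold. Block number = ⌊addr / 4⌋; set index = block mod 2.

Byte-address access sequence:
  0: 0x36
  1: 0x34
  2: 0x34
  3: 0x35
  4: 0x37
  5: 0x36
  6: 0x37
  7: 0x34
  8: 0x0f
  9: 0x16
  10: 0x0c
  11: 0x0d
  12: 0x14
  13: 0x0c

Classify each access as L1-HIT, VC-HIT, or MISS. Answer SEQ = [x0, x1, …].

SEQ = [MISS, L1-HIT, L1-HIT, L1-HIT, L1-HIT, L1-HIT, L1-HIT, L1-HIT, MISS, MISS, VC-HIT, L1-HIT, VC-HIT, VC-HIT]

#0 0x36→b13/s1 MISS; vc=[]
#1 0x34→b13/s1 L1-HIT; vc=[]
#2 0x34→b13/s1 L1-HIT; vc=[]
#3 0x35→b13/s1 L1-HIT; vc=[]
#4 0x37→b13/s1 L1-HIT; vc=[]
#5 0x36→b13/s1 L1-HIT; vc=[]
#6 0x37→b13/s1 L1-HIT; vc=[]
#7 0x34→b13/s1 L1-HIT; vc=[]
#8 0xf→b3/s1 MISS; vc=[13]
#9 0x16→b5/s1 MISS; vc=[13,3]
#10 0xc→b3/s1 VC-HIT; vc=[13,5]
#11 0xd→b3/s1 L1-HIT; vc=[13,5]
#12 0x14→b5/s1 VC-HIT; vc=[13,3]
#13 0xc→b3/s1 VC-HIT; vc=[13,5]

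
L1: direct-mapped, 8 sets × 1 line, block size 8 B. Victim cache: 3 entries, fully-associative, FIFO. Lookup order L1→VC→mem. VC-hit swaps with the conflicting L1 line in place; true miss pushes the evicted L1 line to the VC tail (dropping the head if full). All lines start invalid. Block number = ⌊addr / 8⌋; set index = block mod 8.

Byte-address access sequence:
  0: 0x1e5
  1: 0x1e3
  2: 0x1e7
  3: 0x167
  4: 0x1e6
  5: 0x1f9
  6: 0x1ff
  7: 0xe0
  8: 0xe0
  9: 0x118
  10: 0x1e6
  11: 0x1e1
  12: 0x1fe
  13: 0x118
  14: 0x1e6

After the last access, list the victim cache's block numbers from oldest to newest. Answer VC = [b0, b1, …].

#0 0x1e5→b60/s4 MISS; vc=[]
#1 0x1e3→b60/s4 L1-HIT; vc=[]
#2 0x1e7→b60/s4 L1-HIT; vc=[]
#3 0x167→b44/s4 MISS; vc=[60]
#4 0x1e6→b60/s4 VC-HIT; vc=[44]
#5 0x1f9→b63/s7 MISS; vc=[44]
#6 0x1ff→b63/s7 L1-HIT; vc=[44]
#7 0xe0→b28/s4 MISS; vc=[44,60]
#8 0xe0→b28/s4 L1-HIT; vc=[44,60]
#9 0x118→b35/s3 MISS; vc=[44,60]
#10 0x1e6→b60/s4 VC-HIT; vc=[44,28]
#11 0x1e1→b60/s4 L1-HIT; vc=[44,28]
#12 0x1fe→b63/s7 L1-HIT; vc=[44,28]
#13 0x118→b35/s3 L1-HIT; vc=[44,28]
#14 0x1e6→b60/s4 L1-HIT; vc=[44,28]

VC = [44, 28]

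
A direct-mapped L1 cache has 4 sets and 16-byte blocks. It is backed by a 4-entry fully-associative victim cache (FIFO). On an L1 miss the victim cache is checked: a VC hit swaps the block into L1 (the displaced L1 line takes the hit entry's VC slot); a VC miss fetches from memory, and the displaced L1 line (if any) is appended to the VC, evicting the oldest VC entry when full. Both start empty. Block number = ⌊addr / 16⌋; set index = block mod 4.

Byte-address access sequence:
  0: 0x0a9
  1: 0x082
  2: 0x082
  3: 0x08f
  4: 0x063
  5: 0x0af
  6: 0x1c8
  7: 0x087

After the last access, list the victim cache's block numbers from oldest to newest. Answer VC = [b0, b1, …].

  [0] addr=0xa9 blk=10 s=2: MISS | VC []
  [1] addr=0x82 blk=8 s=0: MISS | VC []
  [2] addr=0x82 blk=8 s=0: L1-HIT | VC []
  [3] addr=0x8f blk=8 s=0: L1-HIT | VC []
  [4] addr=0x63 blk=6 s=2: MISS | VC [10]
  [5] addr=0xaf blk=10 s=2: VC-HIT | VC [6]
  [6] addr=0x1c8 blk=28 s=0: MISS | VC [6, 8]
  [7] addr=0x87 blk=8 s=0: VC-HIT | VC [6, 28]

VC = [6, 28]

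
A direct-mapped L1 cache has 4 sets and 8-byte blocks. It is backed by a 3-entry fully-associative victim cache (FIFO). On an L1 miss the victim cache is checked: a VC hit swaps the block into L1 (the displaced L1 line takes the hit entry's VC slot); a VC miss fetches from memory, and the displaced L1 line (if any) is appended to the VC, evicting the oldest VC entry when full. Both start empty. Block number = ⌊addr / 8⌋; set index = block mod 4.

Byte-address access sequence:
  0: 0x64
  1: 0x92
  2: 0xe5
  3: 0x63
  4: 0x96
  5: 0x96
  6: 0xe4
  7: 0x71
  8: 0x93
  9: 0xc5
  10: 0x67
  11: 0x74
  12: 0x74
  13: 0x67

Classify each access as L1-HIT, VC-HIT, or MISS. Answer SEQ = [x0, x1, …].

  [0] addr=0x64 blk=12 s=0: MISS | VC []
  [1] addr=0x92 blk=18 s=2: MISS | VC []
  [2] addr=0xe5 blk=28 s=0: MISS | VC [12]
  [3] addr=0x63 blk=12 s=0: VC-HIT | VC [28]
  [4] addr=0x96 blk=18 s=2: L1-HIT | VC [28]
  [5] addr=0x96 blk=18 s=2: L1-HIT | VC [28]
  [6] addr=0xe4 blk=28 s=0: VC-HIT | VC [12]
  [7] addr=0x71 blk=14 s=2: MISS | VC [12, 18]
  [8] addr=0x93 blk=18 s=2: VC-HIT | VC [12, 14]
  [9] addr=0xc5 blk=24 s=0: MISS | VC [12, 14, 28]
  [10] addr=0x67 blk=12 s=0: VC-HIT | VC [24, 14, 28]
  [11] addr=0x74 blk=14 s=2: VC-HIT | VC [24, 18, 28]
  [12] addr=0x74 blk=14 s=2: L1-HIT | VC [24, 18, 28]
  [13] addr=0x67 blk=12 s=0: L1-HIT | VC [24, 18, 28]

SEQ = [MISS, MISS, MISS, VC-HIT, L1-HIT, L1-HIT, VC-HIT, MISS, VC-HIT, MISS, VC-HIT, VC-HIT, L1-HIT, L1-HIT]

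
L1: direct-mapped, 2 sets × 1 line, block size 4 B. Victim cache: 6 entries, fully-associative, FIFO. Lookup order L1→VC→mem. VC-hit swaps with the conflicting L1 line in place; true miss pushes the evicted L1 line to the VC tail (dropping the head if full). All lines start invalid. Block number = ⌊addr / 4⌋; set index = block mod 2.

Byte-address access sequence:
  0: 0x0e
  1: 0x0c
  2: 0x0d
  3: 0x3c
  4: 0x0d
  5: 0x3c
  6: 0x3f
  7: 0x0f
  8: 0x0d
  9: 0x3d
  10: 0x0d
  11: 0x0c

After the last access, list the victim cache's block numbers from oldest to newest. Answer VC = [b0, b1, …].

#0 0xe→b3/s1 MISS; vc=[]
#1 0xc→b3/s1 L1-HIT; vc=[]
#2 0xd→b3/s1 L1-HIT; vc=[]
#3 0x3c→b15/s1 MISS; vc=[3]
#4 0xd→b3/s1 VC-HIT; vc=[15]
#5 0x3c→b15/s1 VC-HIT; vc=[3]
#6 0x3f→b15/s1 L1-HIT; vc=[3]
#7 0xf→b3/s1 VC-HIT; vc=[15]
#8 0xd→b3/s1 L1-HIT; vc=[15]
#9 0x3d→b15/s1 VC-HIT; vc=[3]
#10 0xd→b3/s1 VC-HIT; vc=[15]
#11 0xc→b3/s1 L1-HIT; vc=[15]

VC = [15]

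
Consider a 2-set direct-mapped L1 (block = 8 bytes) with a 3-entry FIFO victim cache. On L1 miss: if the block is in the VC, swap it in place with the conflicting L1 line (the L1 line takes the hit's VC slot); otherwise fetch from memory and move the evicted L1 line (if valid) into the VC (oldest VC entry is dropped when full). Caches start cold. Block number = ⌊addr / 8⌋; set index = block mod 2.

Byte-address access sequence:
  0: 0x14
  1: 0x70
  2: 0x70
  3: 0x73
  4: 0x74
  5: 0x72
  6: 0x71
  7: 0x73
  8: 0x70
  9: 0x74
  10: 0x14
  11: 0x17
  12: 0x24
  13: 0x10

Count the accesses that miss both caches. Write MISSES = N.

MISSES = 3

#0 0x14→b2/s0 MISS; vc=[]
#1 0x70→b14/s0 MISS; vc=[2]
#2 0x70→b14/s0 L1-HIT; vc=[2]
#3 0x73→b14/s0 L1-HIT; vc=[2]
#4 0x74→b14/s0 L1-HIT; vc=[2]
#5 0x72→b14/s0 L1-HIT; vc=[2]
#6 0x71→b14/s0 L1-HIT; vc=[2]
#7 0x73→b14/s0 L1-HIT; vc=[2]
#8 0x70→b14/s0 L1-HIT; vc=[2]
#9 0x74→b14/s0 L1-HIT; vc=[2]
#10 0x14→b2/s0 VC-HIT; vc=[14]
#11 0x17→b2/s0 L1-HIT; vc=[14]
#12 0x24→b4/s0 MISS; vc=[14,2]
#13 0x10→b2/s0 VC-HIT; vc=[14,4]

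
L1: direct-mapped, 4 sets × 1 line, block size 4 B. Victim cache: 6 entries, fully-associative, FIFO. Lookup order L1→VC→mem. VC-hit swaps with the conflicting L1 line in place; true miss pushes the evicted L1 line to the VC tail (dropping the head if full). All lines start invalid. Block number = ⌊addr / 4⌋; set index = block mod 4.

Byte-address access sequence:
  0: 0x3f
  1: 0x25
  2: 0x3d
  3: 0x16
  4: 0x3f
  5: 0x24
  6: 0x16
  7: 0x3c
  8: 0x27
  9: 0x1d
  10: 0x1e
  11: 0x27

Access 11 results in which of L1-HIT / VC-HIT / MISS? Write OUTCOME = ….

OUTCOME = L1-HIT

#0 0x3f→b15/s3 MISS; vc=[]
#1 0x25→b9/s1 MISS; vc=[]
#2 0x3d→b15/s3 L1-HIT; vc=[]
#3 0x16→b5/s1 MISS; vc=[9]
#4 0x3f→b15/s3 L1-HIT; vc=[9]
#5 0x24→b9/s1 VC-HIT; vc=[5]
#6 0x16→b5/s1 VC-HIT; vc=[9]
#7 0x3c→b15/s3 L1-HIT; vc=[9]
#8 0x27→b9/s1 VC-HIT; vc=[5]
#9 0x1d→b7/s3 MISS; vc=[5,15]
#10 0x1e→b7/s3 L1-HIT; vc=[5,15]
#11 0x27→b9/s1 L1-HIT; vc=[5,15]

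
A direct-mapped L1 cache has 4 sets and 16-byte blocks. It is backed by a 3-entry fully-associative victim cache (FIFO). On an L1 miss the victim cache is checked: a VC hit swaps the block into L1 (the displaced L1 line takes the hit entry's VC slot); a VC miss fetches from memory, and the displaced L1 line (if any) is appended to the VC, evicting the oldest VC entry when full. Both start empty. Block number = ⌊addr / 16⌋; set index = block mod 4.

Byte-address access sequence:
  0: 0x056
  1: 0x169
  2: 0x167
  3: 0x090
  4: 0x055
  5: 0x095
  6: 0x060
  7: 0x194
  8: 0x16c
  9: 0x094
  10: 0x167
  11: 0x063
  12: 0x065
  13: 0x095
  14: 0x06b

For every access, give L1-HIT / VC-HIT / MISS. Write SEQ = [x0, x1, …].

  [0] addr=0x56 blk=5 s=1: MISS | VC []
  [1] addr=0x169 blk=22 s=2: MISS | VC []
  [2] addr=0x167 blk=22 s=2: L1-HIT | VC []
  [3] addr=0x90 blk=9 s=1: MISS | VC [5]
  [4] addr=0x55 blk=5 s=1: VC-HIT | VC [9]
  [5] addr=0x95 blk=9 s=1: VC-HIT | VC [5]
  [6] addr=0x60 blk=6 s=2: MISS | VC [5, 22]
  [7] addr=0x194 blk=25 s=1: MISS | VC [5, 22, 9]
  [8] addr=0x16c blk=22 s=2: VC-HIT | VC [5, 6, 9]
  [9] addr=0x94 blk=9 s=1: VC-HIT | VC [5, 6, 25]
  [10] addr=0x167 blk=22 s=2: L1-HIT | VC [5, 6, 25]
  [11] addr=0x63 blk=6 s=2: VC-HIT | VC [5, 22, 25]
  [12] addr=0x65 blk=6 s=2: L1-HIT | VC [5, 22, 25]
  [13] addr=0x95 blk=9 s=1: L1-HIT | VC [5, 22, 25]
  [14] addr=0x6b blk=6 s=2: L1-HIT | VC [5, 22, 25]

SEQ = [MISS, MISS, L1-HIT, MISS, VC-HIT, VC-HIT, MISS, MISS, VC-HIT, VC-HIT, L1-HIT, VC-HIT, L1-HIT, L1-HIT, L1-HIT]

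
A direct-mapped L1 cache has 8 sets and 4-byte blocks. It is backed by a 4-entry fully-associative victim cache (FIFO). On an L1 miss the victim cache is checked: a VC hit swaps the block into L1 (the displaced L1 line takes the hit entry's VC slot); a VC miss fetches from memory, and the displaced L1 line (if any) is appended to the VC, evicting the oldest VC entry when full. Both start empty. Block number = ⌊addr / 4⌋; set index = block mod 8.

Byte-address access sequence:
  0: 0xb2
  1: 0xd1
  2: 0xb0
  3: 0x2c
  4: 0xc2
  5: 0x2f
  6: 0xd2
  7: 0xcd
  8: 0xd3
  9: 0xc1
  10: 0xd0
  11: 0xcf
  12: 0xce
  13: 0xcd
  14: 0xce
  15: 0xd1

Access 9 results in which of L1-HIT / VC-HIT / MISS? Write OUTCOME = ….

OUTCOME = L1-HIT

  [0] addr=0xb2 blk=44 s=4: MISS | VC []
  [1] addr=0xd1 blk=52 s=4: MISS | VC [44]
  [2] addr=0xb0 blk=44 s=4: VC-HIT | VC [52]
  [3] addr=0x2c blk=11 s=3: MISS | VC [52]
  [4] addr=0xc2 blk=48 s=0: MISS | VC [52]
  [5] addr=0x2f blk=11 s=3: L1-HIT | VC [52]
  [6] addr=0xd2 blk=52 s=4: VC-HIT | VC [44]
  [7] addr=0xcd blk=51 s=3: MISS | VC [44, 11]
  [8] addr=0xd3 blk=52 s=4: L1-HIT | VC [44, 11]
  [9] addr=0xc1 blk=48 s=0: L1-HIT | VC [44, 11]
  [10] addr=0xd0 blk=52 s=4: L1-HIT | VC [44, 11]
  [11] addr=0xcf blk=51 s=3: L1-HIT | VC [44, 11]
  [12] addr=0xce blk=51 s=3: L1-HIT | VC [44, 11]
  [13] addr=0xcd blk=51 s=3: L1-HIT | VC [44, 11]
  [14] addr=0xce blk=51 s=3: L1-HIT | VC [44, 11]
  [15] addr=0xd1 blk=52 s=4: L1-HIT | VC [44, 11]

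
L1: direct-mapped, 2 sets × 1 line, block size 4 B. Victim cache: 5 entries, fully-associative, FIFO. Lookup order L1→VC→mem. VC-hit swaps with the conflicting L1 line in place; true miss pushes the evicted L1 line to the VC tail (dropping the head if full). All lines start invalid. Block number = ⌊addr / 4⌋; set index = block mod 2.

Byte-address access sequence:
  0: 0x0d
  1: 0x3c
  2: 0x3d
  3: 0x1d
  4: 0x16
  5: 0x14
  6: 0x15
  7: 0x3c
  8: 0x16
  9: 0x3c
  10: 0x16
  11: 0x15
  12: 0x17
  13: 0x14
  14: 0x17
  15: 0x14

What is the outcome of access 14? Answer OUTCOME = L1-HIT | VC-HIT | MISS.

0: 0xd (blk 3, set 1) → MISS  vc=[]
1: 0x3c (blk 15, set 1) → MISS  vc=[3]
2: 0x3d (blk 15, set 1) → L1-HIT  vc=[3]
3: 0x1d (blk 7, set 1) → MISS  vc=[3, 15]
4: 0x16 (blk 5, set 1) → MISS  vc=[3, 15, 7]
5: 0x14 (blk 5, set 1) → L1-HIT  vc=[3, 15, 7]
6: 0x15 (blk 5, set 1) → L1-HIT  vc=[3, 15, 7]
7: 0x3c (blk 15, set 1) → VC-HIT  vc=[3, 5, 7]
8: 0x16 (blk 5, set 1) → VC-HIT  vc=[3, 15, 7]
9: 0x3c (blk 15, set 1) → VC-HIT  vc=[3, 5, 7]
10: 0x16 (blk 5, set 1) → VC-HIT  vc=[3, 15, 7]
11: 0x15 (blk 5, set 1) → L1-HIT  vc=[3, 15, 7]
12: 0x17 (blk 5, set 1) → L1-HIT  vc=[3, 15, 7]
13: 0x14 (blk 5, set 1) → L1-HIT  vc=[3, 15, 7]
14: 0x17 (blk 5, set 1) → L1-HIT  vc=[3, 15, 7]
15: 0x14 (blk 5, set 1) → L1-HIT  vc=[3, 15, 7]

OUTCOME = L1-HIT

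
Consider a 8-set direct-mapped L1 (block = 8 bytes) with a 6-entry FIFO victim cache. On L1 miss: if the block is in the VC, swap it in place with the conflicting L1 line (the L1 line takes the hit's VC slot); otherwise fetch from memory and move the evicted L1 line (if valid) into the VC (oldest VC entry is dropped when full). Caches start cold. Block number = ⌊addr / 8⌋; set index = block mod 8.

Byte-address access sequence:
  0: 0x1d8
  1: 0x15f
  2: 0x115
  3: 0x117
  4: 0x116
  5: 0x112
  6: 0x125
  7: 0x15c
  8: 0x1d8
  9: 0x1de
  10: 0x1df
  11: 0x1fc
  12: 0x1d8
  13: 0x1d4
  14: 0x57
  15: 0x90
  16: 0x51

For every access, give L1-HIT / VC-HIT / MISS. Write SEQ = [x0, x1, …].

SEQ = [MISS, MISS, MISS, L1-HIT, L1-HIT, L1-HIT, MISS, L1-HIT, VC-HIT, L1-HIT, L1-HIT, MISS, L1-HIT, MISS, MISS, MISS, VC-HIT]

0: 0x1d8 (blk 59, set 3) → MISS  vc=[]
1: 0x15f (blk 43, set 3) → MISS  vc=[59]
2: 0x115 (blk 34, set 2) → MISS  vc=[59]
3: 0x117 (blk 34, set 2) → L1-HIT  vc=[59]
4: 0x116 (blk 34, set 2) → L1-HIT  vc=[59]
5: 0x112 (blk 34, set 2) → L1-HIT  vc=[59]
6: 0x125 (blk 36, set 4) → MISS  vc=[59]
7: 0x15c (blk 43, set 3) → L1-HIT  vc=[59]
8: 0x1d8 (blk 59, set 3) → VC-HIT  vc=[43]
9: 0x1de (blk 59, set 3) → L1-HIT  vc=[43]
10: 0x1df (blk 59, set 3) → L1-HIT  vc=[43]
11: 0x1fc (blk 63, set 7) → MISS  vc=[43]
12: 0x1d8 (blk 59, set 3) → L1-HIT  vc=[43]
13: 0x1d4 (blk 58, set 2) → MISS  vc=[43, 34]
14: 0x57 (blk 10, set 2) → MISS  vc=[43, 34, 58]
15: 0x90 (blk 18, set 2) → MISS  vc=[43, 34, 58, 10]
16: 0x51 (blk 10, set 2) → VC-HIT  vc=[43, 34, 58, 18]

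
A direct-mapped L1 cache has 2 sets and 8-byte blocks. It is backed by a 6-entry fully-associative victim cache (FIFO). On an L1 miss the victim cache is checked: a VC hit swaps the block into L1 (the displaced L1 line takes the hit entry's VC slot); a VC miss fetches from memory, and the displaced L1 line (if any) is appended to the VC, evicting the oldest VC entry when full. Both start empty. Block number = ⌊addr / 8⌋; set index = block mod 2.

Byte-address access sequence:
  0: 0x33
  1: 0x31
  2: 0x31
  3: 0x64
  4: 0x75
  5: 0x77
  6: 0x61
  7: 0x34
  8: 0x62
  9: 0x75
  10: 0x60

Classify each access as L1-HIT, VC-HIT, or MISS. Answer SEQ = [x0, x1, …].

  [0] addr=0x33 blk=6 s=0: MISS | VC []
  [1] addr=0x31 blk=6 s=0: L1-HIT | VC []
  [2] addr=0x31 blk=6 s=0: L1-HIT | VC []
  [3] addr=0x64 blk=12 s=0: MISS | VC [6]
  [4] addr=0x75 blk=14 s=0: MISS | VC [6, 12]
  [5] addr=0x77 blk=14 s=0: L1-HIT | VC [6, 12]
  [6] addr=0x61 blk=12 s=0: VC-HIT | VC [6, 14]
  [7] addr=0x34 blk=6 s=0: VC-HIT | VC [12, 14]
  [8] addr=0x62 blk=12 s=0: VC-HIT | VC [6, 14]
  [9] addr=0x75 blk=14 s=0: VC-HIT | VC [6, 12]
  [10] addr=0x60 blk=12 s=0: VC-HIT | VC [6, 14]

SEQ = [MISS, L1-HIT, L1-HIT, MISS, MISS, L1-HIT, VC-HIT, VC-HIT, VC-HIT, VC-HIT, VC-HIT]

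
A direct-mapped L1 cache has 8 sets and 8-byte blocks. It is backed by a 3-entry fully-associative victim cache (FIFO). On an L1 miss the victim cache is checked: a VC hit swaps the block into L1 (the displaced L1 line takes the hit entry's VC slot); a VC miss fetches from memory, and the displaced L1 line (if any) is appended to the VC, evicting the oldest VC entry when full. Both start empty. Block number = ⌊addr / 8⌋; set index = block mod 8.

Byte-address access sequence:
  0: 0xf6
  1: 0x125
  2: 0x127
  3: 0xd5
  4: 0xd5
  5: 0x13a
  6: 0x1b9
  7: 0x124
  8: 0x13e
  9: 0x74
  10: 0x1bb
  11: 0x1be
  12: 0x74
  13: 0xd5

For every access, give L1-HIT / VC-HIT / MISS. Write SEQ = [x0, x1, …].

SEQ = [MISS, MISS, L1-HIT, MISS, L1-HIT, MISS, MISS, L1-HIT, VC-HIT, MISS, VC-HIT, L1-HIT, L1-HIT, L1-HIT]

  [0] addr=0xf6 blk=30 s=6: MISS | VC []
  [1] addr=0x125 blk=36 s=4: MISS | VC []
  [2] addr=0x127 blk=36 s=4: L1-HIT | VC []
  [3] addr=0xd5 blk=26 s=2: MISS | VC []
  [4] addr=0xd5 blk=26 s=2: L1-HIT | VC []
  [5] addr=0x13a blk=39 s=7: MISS | VC []
  [6] addr=0x1b9 blk=55 s=7: MISS | VC [39]
  [7] addr=0x124 blk=36 s=4: L1-HIT | VC [39]
  [8] addr=0x13e blk=39 s=7: VC-HIT | VC [55]
  [9] addr=0x74 blk=14 s=6: MISS | VC [55, 30]
  [10] addr=0x1bb blk=55 s=7: VC-HIT | VC [39, 30]
  [11] addr=0x1be blk=55 s=7: L1-HIT | VC [39, 30]
  [12] addr=0x74 blk=14 s=6: L1-HIT | VC [39, 30]
  [13] addr=0xd5 blk=26 s=2: L1-HIT | VC [39, 30]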